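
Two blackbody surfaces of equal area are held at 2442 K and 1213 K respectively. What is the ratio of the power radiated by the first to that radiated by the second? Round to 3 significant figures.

P₁/P₂ ≈ 16.4

With equal areas, P₁/P₂ = (T₁/T₂)⁴ = (2442/1213)⁴ = 16.4.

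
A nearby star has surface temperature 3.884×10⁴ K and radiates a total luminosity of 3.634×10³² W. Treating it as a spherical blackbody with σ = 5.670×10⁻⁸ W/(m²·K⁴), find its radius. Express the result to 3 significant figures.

R ≈ 1.50×10¹⁰ m

L = 4πR²σT⁴ ⇒ R = √(L/(4πσT⁴)).
σT⁴ = 1.29033×10¹¹ W/m², so R = √(3.634×10³²/(4π×1.29033×10¹¹)) = 1.50×10¹⁰ m.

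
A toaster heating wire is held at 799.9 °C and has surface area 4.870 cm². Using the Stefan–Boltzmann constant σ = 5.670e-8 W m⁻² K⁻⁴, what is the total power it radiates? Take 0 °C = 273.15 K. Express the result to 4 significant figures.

P ≈ 36.61 W

T = 799.9 °C + 273.15 = 1073.05 K.
Area A = 4.870 cm² = 4.870×10⁻⁴ m².
P = σAT⁴ = 5.670×10⁻⁸ × 4.870×10⁻⁴ × (1073.05)⁴ = 36.61 W.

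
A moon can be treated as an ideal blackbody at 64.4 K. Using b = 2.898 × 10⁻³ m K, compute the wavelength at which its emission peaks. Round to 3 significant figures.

λ_max ≈ 45.0 μm

Wien's displacement law: λ_max = b/T = (2.898×10⁻³ m·K)/(64.4 K) = 4.500×10⁻⁵ m.
That is 45.0 μm, in the infrared range.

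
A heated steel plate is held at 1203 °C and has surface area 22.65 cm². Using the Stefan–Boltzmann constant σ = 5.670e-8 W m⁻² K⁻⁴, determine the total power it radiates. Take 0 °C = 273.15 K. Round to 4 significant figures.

T = 1203 °C + 273.15 = 1476.15 K.
Area A = 22.65 cm² = 2.265×10⁻³ m².
P = σAT⁴ = 5.670×10⁻⁸ × 2.265×10⁻³ × (1476.15)⁴ = 609.8 W.

P ≈ 609.8 W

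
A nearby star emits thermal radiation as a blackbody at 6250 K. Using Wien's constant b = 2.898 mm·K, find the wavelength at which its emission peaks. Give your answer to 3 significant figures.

Wien's displacement law: λ_max = b/T = (2.898×10⁻³ m·K)/(6250 K) = 4.637×10⁻⁷ m.
That is 0.464 μm, in the visible range.

λ_max ≈ 0.464 μm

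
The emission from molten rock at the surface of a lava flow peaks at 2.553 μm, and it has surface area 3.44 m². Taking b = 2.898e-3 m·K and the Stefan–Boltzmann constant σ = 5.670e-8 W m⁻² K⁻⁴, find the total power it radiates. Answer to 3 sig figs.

Wien's law: T = b/λ_max = 2.898×10⁻³/2.553×10⁻⁶ = 1135.14 K.
Area A = 3.44 m².
Then P = σAT⁴ = 5.670×10⁻⁸×3.44×(1135.14)⁴ = 3.24×10⁵ W.

P ≈ 3.24×10⁵ W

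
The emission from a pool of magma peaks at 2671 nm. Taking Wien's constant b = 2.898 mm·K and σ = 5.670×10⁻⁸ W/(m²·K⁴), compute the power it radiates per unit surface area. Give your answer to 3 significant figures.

I ≈ 7.86×10⁴ W/m²

Wien's law: T = b/λ_max = 2.898×10⁻³/2.671×10⁻⁶ = 1084.99 K.
Then I = σT⁴ = 5.670×10⁻⁸×(1084.99)⁴ = 7.86×10⁴ W/m².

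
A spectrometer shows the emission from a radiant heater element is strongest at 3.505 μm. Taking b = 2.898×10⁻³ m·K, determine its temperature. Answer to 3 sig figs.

T ≈ 827 K

Wien's law gives T = b/λ_max = (2.898×10⁻³ m·K)/(3.505×10⁻⁶ m) = 827 K.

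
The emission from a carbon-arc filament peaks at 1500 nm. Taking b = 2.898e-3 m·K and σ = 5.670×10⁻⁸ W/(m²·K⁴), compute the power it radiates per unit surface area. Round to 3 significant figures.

I ≈ 7.90×10⁵ W/m²

Wien's law: T = b/λ_max = 2.898×10⁻³/1.500×10⁻⁶ = 1932.00 K.
Then I = σT⁴ = 5.670×10⁻⁸×(1932.00)⁴ = 7.90×10⁵ W/m².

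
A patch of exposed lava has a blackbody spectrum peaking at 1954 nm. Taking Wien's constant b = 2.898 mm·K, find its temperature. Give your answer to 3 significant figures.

T ≈ 1.48×10³ K

Wien's law gives T = b/λ_max = (2.898×10⁻³ m·K)/(1.954×10⁻⁶ m) = 1.48×10³ K.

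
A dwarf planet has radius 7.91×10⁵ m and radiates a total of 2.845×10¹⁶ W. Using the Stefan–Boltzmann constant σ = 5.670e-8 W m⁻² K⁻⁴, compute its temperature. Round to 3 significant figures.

T ≈ 503 K

Surface area A = 4πR² = 4π(7.91×10⁵ m)² = 7.86254×10¹² m².
P = σAT⁴ ⇒ T = (P/(σA))^(1/4) = (2.845×10¹⁶/(5.670×10⁻⁸×7.86254×10¹²))^(1/4) = 503 K.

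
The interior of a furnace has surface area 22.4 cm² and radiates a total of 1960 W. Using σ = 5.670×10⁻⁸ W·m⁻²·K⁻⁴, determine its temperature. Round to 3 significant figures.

T ≈ 1.98×10³ K

Area A = 22.4 cm² = 2.24×10⁻³ m².
P = σAT⁴ ⇒ T = (P/(σA))^(1/4) = (1960/(5.670×10⁻⁸×2.24×10⁻³))^(1/4) = 1.98×10³ K.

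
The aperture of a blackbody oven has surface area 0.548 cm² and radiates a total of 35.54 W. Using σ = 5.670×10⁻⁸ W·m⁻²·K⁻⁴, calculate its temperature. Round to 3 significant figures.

T ≈ 1.84×10³ K

Area A = 0.548 cm² = 5.48×10⁻⁵ m².
P = σAT⁴ ⇒ T = (P/(σA))^(1/4) = (35.54/(5.670×10⁻⁸×5.48×10⁻⁵))^(1/4) = 1.84×10³ K.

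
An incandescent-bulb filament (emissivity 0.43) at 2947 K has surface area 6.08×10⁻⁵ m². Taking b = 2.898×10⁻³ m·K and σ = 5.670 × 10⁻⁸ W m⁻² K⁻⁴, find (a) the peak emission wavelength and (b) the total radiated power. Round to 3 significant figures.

(a) λ_max = b/T = 2.898×10⁻³/2947 = 9.834×10⁻⁷ m = 0.983 μm.
Area A = 6.08×10⁻⁵ m².
(b) P = εσAT⁴ = 0.43×5.670×10⁻⁸×6.08×10⁻⁵×(2947)⁴ = 112 W.

λ_max ≈ 0.983 μm; P ≈ 112 W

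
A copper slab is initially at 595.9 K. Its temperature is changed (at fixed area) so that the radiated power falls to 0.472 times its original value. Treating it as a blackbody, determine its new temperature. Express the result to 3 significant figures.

T₂ ≈ 494 K

P ∝ T⁴, so T₂/T₁ = (P₂/P₁)^(1/4) = (0.472)^(1/4) = 0.828868.
T₂ = 595.9 × 0.828868 = 494 K.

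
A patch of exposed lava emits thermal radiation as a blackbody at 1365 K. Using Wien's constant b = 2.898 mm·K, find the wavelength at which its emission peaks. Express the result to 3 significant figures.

Wien's displacement law: λ_max = b/T = (2.898×10⁻³ m·K)/(1365 K) = 2.123×10⁻⁶ m.
That is 2.12 μm, in the infrared range.

λ_max ≈ 2.12 μm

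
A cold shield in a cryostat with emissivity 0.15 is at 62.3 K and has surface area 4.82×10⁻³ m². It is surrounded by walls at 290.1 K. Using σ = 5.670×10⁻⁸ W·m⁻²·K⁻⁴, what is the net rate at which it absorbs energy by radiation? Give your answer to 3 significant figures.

Net gain ≈ 0.290 W

Area A = 4.82×10⁻³ m².
Net radiated power P_net = εσA(T⁴ − T₀⁴) = 0.15×5.670×10⁻⁸×4.82×10⁻³×(62.3⁴ − 290.1⁴).
T⁴ − T₀⁴ = 1.50644×10⁷ − 7.08257×10⁹ = -7.06751×10⁹ K⁴, so P_net = -0.290 W — negative, meaning a net gain of 0.290 W.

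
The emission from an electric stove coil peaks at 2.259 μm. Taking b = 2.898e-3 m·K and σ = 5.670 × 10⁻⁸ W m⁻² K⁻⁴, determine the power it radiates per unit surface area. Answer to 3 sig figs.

Wien's law: T = b/λ_max = 2.898×10⁻³/2.259×10⁻⁶ = 1282.87 K.
Then I = σT⁴ = 5.670×10⁻⁸×(1282.87)⁴ = 1.54×10⁵ W/m².

I ≈ 1.54×10⁵ W/m²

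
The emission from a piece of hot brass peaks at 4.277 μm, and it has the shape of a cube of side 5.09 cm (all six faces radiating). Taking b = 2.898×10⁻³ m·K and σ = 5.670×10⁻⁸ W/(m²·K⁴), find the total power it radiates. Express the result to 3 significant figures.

Wien's law: T = b/λ_max = 2.898×10⁻³/4.277×10⁻⁶ = 677.578 K.
Area A = 6s² = 6×(0.0509 m)² = 0.0155449 m².
Then P = σAT⁴ = 5.670×10⁻⁸×0.0155449×(677.578)⁴ = 186 W.

P ≈ 186 W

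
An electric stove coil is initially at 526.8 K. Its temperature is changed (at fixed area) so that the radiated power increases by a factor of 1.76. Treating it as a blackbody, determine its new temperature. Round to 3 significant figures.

P ∝ T⁴, so T₂/T₁ = (P₂/P₁)^(1/4) = (1.76)^(1/4) = 1.15180.
T₂ = 526.8 × 1.15180 = 607 K.

T₂ ≈ 607 K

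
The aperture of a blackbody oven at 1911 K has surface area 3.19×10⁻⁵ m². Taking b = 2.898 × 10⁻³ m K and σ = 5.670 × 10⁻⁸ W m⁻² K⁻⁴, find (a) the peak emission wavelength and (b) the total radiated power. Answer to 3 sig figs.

λ_max ≈ 1.52 μm; P ≈ 24.1 W

(a) λ_max = b/T = 2.898×10⁻³/1911 = 1.516×10⁻⁶ m = 1.52 μm.
Area A = 3.19×10⁻⁵ m².
(b) P = σAT⁴ = 5.670×10⁻⁸×3.19×10⁻⁵×(1911)⁴ = 24.1 W.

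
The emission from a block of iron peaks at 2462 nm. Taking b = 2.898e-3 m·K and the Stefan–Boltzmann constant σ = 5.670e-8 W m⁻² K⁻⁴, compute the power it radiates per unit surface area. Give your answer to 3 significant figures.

Wien's law: T = b/λ_max = 2.898×10⁻³/2.462×10⁻⁶ = 1177.09 K.
Then I = σT⁴ = 5.670×10⁻⁸×(1177.09)⁴ = 1.09×10⁵ W/m².

I ≈ 1.09×10⁵ W/m²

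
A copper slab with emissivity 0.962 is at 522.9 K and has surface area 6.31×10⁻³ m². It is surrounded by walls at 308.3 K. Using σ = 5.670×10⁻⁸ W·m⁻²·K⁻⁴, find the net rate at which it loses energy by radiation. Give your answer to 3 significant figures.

Net loss ≈ 22.6 W

Area A = 6.31×10⁻³ m².
Net radiated power P_net = εσA(T⁴ − T₀⁴) = 0.962×5.670×10⁻⁸×6.31×10⁻³×(522.9⁴ − 308.3⁴).
T⁴ − T₀⁴ = 7.47609×10¹⁰ − 9.03429×10⁹ = 6.57266×10¹⁰ K⁴, so P_net = 22.6 W.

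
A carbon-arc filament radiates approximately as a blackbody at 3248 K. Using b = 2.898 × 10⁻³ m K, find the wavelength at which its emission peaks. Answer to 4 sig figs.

Wien's displacement law: λ_max = b/T = (2.898×10⁻³ m·K)/(3248 K) = 8.9224×10⁻⁷ m.
That is 0.8922 μm, in the infrared range.

λ_max ≈ 0.8922 μm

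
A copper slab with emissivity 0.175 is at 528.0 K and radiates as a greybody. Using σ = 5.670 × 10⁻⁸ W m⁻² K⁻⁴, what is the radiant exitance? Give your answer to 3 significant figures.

Stefan–Boltzmann: I = εσT⁴ = 0.175 × 5.670×10⁻⁸ × (528.0)⁴ = 771 W/m².

I ≈ 771 W/m²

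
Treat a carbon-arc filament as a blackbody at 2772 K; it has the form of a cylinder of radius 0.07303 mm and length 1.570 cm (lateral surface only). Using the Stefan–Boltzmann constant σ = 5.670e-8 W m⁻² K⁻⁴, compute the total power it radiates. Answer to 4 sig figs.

Lateral area A = 2πrL = 2π×7.303×10⁻⁵×0.01570 = 7.20412×10⁻⁶ m².
P = σAT⁴ = 5.670×10⁻⁸ × 7.20412×10⁻⁶ × (2772)⁴ = 24.12 W.

P ≈ 24.12 W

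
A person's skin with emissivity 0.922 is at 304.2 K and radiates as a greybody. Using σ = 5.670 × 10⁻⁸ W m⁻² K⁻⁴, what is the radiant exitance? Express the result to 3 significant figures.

Stefan–Boltzmann: I = εσT⁴ = 0.922 × 5.670×10⁻⁸ × (304.2)⁴ = 448 W/m².

I ≈ 448 W/m²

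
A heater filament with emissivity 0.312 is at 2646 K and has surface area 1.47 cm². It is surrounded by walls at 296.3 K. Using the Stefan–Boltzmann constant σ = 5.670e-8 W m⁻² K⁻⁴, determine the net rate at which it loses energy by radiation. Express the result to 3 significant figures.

Area A = 1.47 cm² = 1.47×10⁻⁴ m².
Net radiated power P_net = εσA(T⁴ − T₀⁴) = 0.312×5.670×10⁻⁸×1.47×10⁻⁴×(2646⁴ − 296.3⁴).
T⁴ − T₀⁴ = 4.90184×10¹³ − 7.70773×10⁹ = 4.90107×10¹³ K⁴, so P_net = 127 W.

Net loss ≈ 127 W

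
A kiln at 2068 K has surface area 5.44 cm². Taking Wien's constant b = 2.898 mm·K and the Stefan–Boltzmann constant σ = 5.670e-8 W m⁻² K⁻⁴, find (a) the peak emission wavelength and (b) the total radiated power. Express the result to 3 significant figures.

λ_max ≈ 1.40 μm; P ≈ 564 W

(a) λ_max = b/T = 2.898×10⁻³/2068 = 1.401×10⁻⁶ m = 1.40 μm.
Area A = 5.44 cm² = 5.44×10⁻⁴ m².
(b) P = σAT⁴ = 5.670×10⁻⁸×5.44×10⁻⁴×(2068)⁴ = 564 W.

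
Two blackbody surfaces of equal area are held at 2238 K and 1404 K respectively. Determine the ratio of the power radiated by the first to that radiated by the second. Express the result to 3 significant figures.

P₁/P₂ ≈ 6.46

With equal areas, P₁/P₂ = (T₁/T₂)⁴ = (2238/1404)⁴ = 6.46.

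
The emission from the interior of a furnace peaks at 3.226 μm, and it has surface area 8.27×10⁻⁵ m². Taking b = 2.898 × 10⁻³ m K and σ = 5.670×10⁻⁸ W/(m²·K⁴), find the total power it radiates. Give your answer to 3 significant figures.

P ≈ 3.05 W

Wien's law: T = b/λ_max = 2.898×10⁻³/3.226×10⁻⁶ = 898.326 K.
Area A = 8.27×10⁻⁵ m².
Then P = σAT⁴ = 5.670×10⁻⁸×8.27×10⁻⁵×(898.326)⁴ = 3.05 W.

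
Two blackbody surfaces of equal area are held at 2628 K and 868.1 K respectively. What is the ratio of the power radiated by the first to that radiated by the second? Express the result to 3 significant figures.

P₁/P₂ ≈ 84.0

With equal areas, P₁/P₂ = (T₁/T₂)⁴ = (2628/868.1)⁴ = 84.0.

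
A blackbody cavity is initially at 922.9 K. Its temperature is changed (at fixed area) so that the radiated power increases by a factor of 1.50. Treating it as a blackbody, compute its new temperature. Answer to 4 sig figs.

T₂ ≈ 1021 K

P ∝ T⁴, so T₂/T₁ = (P₂/P₁)^(1/4) = (1.50)^(1/4) = 1.10668.
T₂ = 922.9 × 1.10668 = 1021 K.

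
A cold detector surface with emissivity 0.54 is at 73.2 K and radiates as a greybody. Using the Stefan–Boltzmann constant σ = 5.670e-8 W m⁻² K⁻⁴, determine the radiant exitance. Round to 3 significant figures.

Stefan–Boltzmann: I = εσT⁴ = 0.54 × 5.670×10⁻⁸ × (73.2)⁴ = 0.879 W/m².

I ≈ 0.879 W/m²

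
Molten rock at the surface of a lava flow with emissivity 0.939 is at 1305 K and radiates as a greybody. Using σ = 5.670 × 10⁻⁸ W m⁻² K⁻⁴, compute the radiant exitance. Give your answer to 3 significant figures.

I ≈ 1.54×10⁵ W/m²

Stefan–Boltzmann: I = εσT⁴ = 0.939 × 5.670×10⁻⁸ × (1305)⁴ = 1.54×10⁵ W/m².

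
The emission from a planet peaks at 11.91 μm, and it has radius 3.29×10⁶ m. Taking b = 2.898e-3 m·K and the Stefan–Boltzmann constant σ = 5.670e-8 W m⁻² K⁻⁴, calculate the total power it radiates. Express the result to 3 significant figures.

Wien's law: T = b/λ_max = 2.898×10⁻³/1.191×10⁻⁵ = 243.325 K.
Surface area A = 4πR² = 4π(3.29×10⁶ m)² = 1.36020×10¹⁴ m².
Then P = σAT⁴ = 5.670×10⁻⁸×1.36020×10¹⁴×(243.325)⁴ = 2.70×10¹⁶ W.

P ≈ 2.70×10¹⁶ W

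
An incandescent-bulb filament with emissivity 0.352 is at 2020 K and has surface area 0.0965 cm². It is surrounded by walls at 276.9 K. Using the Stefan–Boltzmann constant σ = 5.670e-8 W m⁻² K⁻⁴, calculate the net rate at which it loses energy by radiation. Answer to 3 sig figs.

Net loss ≈ 3.21 W

Area A = 0.0965 cm² = 9.65×10⁻⁶ m².
Net radiated power P_net = εσA(T⁴ − T₀⁴) = 0.352×5.670×10⁻⁸×9.65×10⁻⁶×(2020⁴ − 276.9⁴).
T⁴ − T₀⁴ = 1.66497×10¹³ − 5.87884×10⁹ = 1.66438×10¹³ K⁴, so P_net = 3.21 W.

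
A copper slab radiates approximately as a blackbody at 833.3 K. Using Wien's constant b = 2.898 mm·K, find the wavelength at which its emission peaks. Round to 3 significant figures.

λ_max ≈ 3.48 μm

Wien's displacement law: λ_max = b/T = (2.898×10⁻³ m·K)/(833.3 K) = 3.478×10⁻⁶ m.
That is 3.48 μm, in the infrared range.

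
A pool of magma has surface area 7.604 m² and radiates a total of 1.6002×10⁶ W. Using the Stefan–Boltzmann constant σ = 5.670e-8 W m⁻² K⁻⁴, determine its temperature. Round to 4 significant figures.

Area A = 7.604 m².
P = σAT⁴ ⇒ T = (P/(σA))^(1/4) = (1.6002×10⁶/(5.670×10⁻⁸×7.604))^(1/4) = 1388 K.

T ≈ 1388 K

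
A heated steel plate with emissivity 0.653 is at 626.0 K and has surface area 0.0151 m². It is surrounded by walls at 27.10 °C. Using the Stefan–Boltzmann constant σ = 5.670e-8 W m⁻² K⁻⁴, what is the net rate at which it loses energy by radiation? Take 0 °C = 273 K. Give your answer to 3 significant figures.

Surroundings: T = 27.10 °C + 273 = 300.10 K.
Area A = 0.0151 m².
Net radiated power P_net = εσA(T⁴ − T₀⁴) = 0.653×5.670×10⁻⁸×0.0151×(626.0⁴ − 300.10⁴).
T⁴ − T₀⁴ = 1.53567×10¹¹ − 8.11081×10⁹ = 1.45456×10¹¹ K⁴, so P_net = 81.3 W.

Net loss ≈ 81.3 W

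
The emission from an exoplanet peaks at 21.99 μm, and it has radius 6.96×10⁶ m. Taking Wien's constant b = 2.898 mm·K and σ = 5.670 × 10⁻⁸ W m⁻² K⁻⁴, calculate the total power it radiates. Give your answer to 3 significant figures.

Wien's law: T = b/λ_max = 2.898×10⁻³/2.199×10⁻⁵ = 131.787 K.
Surface area A = 4πR² = 4π(6.96×10⁶ m)² = 6.08735×10¹⁴ m².
Then P = σAT⁴ = 5.670×10⁻⁸×6.08735×10¹⁴×(131.787)⁴ = 1.04×10¹⁶ W.

P ≈ 1.04×10¹⁶ W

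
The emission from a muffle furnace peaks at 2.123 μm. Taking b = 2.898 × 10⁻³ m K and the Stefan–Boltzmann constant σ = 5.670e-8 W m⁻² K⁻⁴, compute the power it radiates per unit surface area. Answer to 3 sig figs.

I ≈ 1.97×10⁵ W/m²

Wien's law: T = b/λ_max = 2.898×10⁻³/2.123×10⁻⁶ = 1365.05 K.
Then I = σT⁴ = 5.670×10⁻⁸×(1365.05)⁴ = 1.97×10⁵ W/m².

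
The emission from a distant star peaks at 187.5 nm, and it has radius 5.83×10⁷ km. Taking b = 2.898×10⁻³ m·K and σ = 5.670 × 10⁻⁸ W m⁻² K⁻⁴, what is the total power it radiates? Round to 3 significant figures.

Wien's law: T = b/λ_max = 2.898×10⁻³/1.875×10⁻⁷ = 15456.0 K.
Surface area A = 4πR² = 4π(5.83×10¹⁰ m)² = 4.27117×10²² m².
Then P = σAT⁴ = 5.670×10⁻⁸×4.27117×10²²×(15456.0)⁴ = 1.38×10³² W.

P ≈ 1.38×10³² W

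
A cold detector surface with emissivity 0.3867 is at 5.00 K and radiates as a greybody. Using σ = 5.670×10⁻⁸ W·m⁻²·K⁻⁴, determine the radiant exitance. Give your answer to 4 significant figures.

Stefan–Boltzmann: I = εσT⁴ = 0.3867 × 5.670×10⁻⁸ × (5.00)⁴ = 1.370×10⁻⁵ W/m².

I ≈ 1.370×10⁻⁵ W/m²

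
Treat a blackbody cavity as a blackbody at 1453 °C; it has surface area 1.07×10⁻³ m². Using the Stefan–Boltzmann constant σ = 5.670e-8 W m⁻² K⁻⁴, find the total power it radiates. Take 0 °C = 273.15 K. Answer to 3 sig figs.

P ≈ 539 W

T = 1453 °C + 273.15 = 1726.15 K.
Area A = 1.07×10⁻³ m².
P = σAT⁴ = 5.670×10⁻⁸ × 1.07×10⁻³ × (1726.15)⁴ = 539 W.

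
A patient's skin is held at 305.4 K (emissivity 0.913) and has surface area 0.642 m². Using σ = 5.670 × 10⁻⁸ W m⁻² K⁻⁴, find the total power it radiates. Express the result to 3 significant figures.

Area A = 0.642 m².
P = εσAT⁴ = 0.913 × 5.670×10⁻⁸ × 0.642 × (305.4)⁴ = 289 W.

P ≈ 289 W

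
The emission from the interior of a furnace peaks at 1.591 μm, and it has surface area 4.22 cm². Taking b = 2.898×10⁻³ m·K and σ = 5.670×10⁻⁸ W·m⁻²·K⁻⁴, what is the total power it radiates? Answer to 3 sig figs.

Wien's law: T = b/λ_max = 2.898×10⁻³/1.591×10⁻⁶ = 1821.50 K.
Area A = 4.22 cm² = 4.22×10⁻⁴ m².
Then P = σAT⁴ = 5.670×10⁻⁸×4.22×10⁻⁴×(1821.50)⁴ = 263 W.

P ≈ 263 W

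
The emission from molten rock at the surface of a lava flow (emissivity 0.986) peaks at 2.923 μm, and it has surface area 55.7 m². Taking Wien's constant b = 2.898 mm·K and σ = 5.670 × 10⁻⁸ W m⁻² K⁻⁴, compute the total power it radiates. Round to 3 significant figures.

P ≈ 3.01×10⁶ W

Wien's law: T = b/λ_max = 2.898×10⁻³/2.923×10⁻⁶ = 991.447 K.
Area A = 55.7 m².
Then P = εσAT⁴ = 0.986×5.670×10⁻⁸×55.7×(991.447)⁴ = 3.01×10⁶ W.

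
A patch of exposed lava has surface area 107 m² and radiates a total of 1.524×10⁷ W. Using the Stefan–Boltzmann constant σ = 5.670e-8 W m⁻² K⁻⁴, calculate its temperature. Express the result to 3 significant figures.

T ≈ 1.26×10³ K

Area A = 107 m².
P = σAT⁴ ⇒ T = (P/(σA))^(1/4) = (1.524×10⁷/(5.670×10⁻⁸×107))^(1/4) = 1.26×10³ K.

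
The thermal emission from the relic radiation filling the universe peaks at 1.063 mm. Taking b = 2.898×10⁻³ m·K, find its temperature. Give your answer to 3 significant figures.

T ≈ 2.73 K

Wien's law gives T = b/λ_max = (2.898×10⁻³ m·K)/(1.063×10⁻³ m) = 2.73 K.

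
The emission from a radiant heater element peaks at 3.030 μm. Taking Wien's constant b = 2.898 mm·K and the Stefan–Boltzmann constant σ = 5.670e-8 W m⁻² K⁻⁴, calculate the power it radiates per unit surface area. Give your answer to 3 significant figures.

Wien's law: T = b/λ_max = 2.898×10⁻³/3.030×10⁻⁶ = 956.436 K.
Then I = σT⁴ = 5.670×10⁻⁸×(956.436)⁴ = 4.74×10⁴ W/m².

I ≈ 4.74×10⁴ W/m²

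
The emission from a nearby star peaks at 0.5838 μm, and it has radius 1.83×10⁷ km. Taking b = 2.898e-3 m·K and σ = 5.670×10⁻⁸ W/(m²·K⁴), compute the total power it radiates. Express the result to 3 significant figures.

P ≈ 1.45×10²⁹ W

Wien's law: T = b/λ_max = 2.898×10⁻³/5.838×10⁻⁷ = 4964.03 K.
Surface area A = 4πR² = 4π(1.83×10¹⁰ m)² = 4.20835×10²¹ m².
Then P = σAT⁴ = 5.670×10⁻⁸×4.20835×10²¹×(4964.03)⁴ = 1.45×10²⁹ W.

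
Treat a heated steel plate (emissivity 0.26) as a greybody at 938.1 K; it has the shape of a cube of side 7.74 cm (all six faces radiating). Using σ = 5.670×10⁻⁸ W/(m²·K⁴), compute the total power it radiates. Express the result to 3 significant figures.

Area A = 6s² = 6×(0.0774 m)² = 0.0359446 m².
P = εσAT⁴ = 0.26 × 5.670×10⁻⁸ × 0.0359446 × (938.1)⁴ = 410 W.

P ≈ 410 W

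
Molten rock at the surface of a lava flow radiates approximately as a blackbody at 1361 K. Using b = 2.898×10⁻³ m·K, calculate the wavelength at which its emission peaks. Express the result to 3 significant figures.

λ_max ≈ 2.13×10³ nm

Wien's displacement law: λ_max = b/T = (2.898×10⁻³ m·K)/(1361 K) = 2.129×10⁻⁶ m.
That is 2.13×10³ nm, in the infrared range.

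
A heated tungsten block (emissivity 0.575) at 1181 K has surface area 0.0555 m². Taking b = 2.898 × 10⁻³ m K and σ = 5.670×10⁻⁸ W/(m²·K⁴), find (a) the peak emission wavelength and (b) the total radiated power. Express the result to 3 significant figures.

λ_max ≈ 2.45 μm; P ≈ 3.52×10³ W

(a) λ_max = b/T = 2.898×10⁻³/1181 = 2.454×10⁻⁶ m = 2.45 μm.
Area A = 0.0555 m².
(b) P = εσAT⁴ = 0.575×5.670×10⁻⁸×0.0555×(1181)⁴ = 3.52×10³ W.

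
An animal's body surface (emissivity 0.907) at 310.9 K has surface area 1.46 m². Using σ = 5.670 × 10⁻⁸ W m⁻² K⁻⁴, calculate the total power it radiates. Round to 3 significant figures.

P ≈ 701 W

Area A = 1.46 m².
P = εσAT⁴ = 0.907 × 5.670×10⁻⁸ × 1.46 × (310.9)⁴ = 701 W.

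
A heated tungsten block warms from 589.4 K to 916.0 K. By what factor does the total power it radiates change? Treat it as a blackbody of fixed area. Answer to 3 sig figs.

P₂/P₁ ≈ 5.83

P ∝ T⁴, so P₂/P₁ = (T₂/T₁)⁴ = (916.0/589.4)⁴ = (1.55412)⁴ = 5.83.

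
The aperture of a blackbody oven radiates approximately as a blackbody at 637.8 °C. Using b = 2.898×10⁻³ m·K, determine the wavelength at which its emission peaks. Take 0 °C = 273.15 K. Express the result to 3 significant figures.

λ_max ≈ 3.18 μm

T = 637.8 °C + 273.15 = 910.95 K.
Wien's displacement law: λ_max = b/T = (2.898×10⁻³ m·K)/(910.95 K) = 3.181×10⁻⁶ m.
That is 3.18 μm, in the infrared range.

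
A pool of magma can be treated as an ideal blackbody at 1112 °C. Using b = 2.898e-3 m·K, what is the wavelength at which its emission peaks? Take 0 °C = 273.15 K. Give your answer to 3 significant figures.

λ_max ≈ 2.09 μm

T = 1112 °C + 273.15 = 1385.15 K.
Wien's displacement law: λ_max = b/T = (2.898×10⁻³ m·K)/(1385.15 K) = 2.092×10⁻⁶ m.
That is 2.09 μm, in the infrared range.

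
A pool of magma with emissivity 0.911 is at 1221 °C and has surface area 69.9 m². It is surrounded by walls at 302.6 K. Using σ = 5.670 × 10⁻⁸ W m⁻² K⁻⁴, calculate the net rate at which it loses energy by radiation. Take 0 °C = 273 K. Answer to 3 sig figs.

T = 1221 °C + 273 = 1494 K.
Area A = 69.9 m².
Net radiated power P_net = εσA(T⁴ − T₀⁴) = 0.911×5.670×10⁻⁸×69.9×(1494⁴ − 302.6⁴).
T⁴ − T₀⁴ = 4.98198×10¹² − 8.38447×10⁹ = 4.97360×10¹² K⁴, so P_net = 1.80×10⁷ W.

Net loss ≈ 1.80×10⁷ W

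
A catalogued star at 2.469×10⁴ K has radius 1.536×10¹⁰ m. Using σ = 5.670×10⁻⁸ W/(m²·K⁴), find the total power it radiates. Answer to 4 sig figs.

Surface area A = 4πR² = 4π(1.536×10¹⁰ m)² = 2.96478×10²¹ m².
P = σAT⁴ = 5.670×10⁻⁸ × 2.96478×10²¹ × (2.469×10⁴)⁴ = 6.247×10³¹ W.

P ≈ 6.247×10³¹ W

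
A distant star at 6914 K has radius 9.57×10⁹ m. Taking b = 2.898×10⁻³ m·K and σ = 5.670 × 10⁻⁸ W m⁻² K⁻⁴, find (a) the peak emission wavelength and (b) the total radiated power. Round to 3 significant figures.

λ_max ≈ 0.419 μm; P ≈ 1.49×10²⁹ W

(a) λ_max = b/T = 2.898×10⁻³/6914 = 4.191×10⁻⁷ m = 0.419 μm.
Surface area A = 4πR² = 4π(9.57×10⁹ m)² = 1.15089×10²¹ m².
(b) P = σAT⁴ = 5.670×10⁻⁸×1.15089×10²¹×(6914)⁴ = 1.49×10²⁹ W.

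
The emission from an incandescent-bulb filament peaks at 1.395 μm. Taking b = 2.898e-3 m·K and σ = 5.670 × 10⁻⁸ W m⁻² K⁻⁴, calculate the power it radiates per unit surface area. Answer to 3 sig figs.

I ≈ 1.06×10⁶ W/m²

Wien's law: T = b/λ_max = 2.898×10⁻³/1.395×10⁻⁶ = 2077.42 K.
Then I = σT⁴ = 5.670×10⁻⁸×(2077.42)⁴ = 1.06×10⁶ W/m².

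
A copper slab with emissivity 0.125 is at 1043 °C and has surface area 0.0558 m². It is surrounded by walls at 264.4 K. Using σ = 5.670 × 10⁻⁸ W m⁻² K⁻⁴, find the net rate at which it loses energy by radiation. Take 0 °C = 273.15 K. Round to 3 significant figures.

Net loss ≈ 1.18×10³ W

T = 1043 °C + 273.15 = 1316.15 K.
Area A = 0.0558 m².
Net radiated power P_net = εσA(T⁴ − T₀⁴) = 0.125×5.670×10⁻⁸×0.0558×(1316.15⁴ − 264.4⁴).
T⁴ − T₀⁴ = 3.00069×10¹² − 4.88704×10⁹ = 2.99580×10¹² K⁴, so P_net = 1.18×10³ W.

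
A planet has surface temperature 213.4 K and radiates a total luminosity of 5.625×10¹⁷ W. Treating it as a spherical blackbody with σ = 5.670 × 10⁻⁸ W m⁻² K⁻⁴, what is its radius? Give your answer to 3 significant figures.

R ≈ 1.95×10⁷ m

L = 4πR²σT⁴ ⇒ R = √(L/(4πσT⁴)).
σT⁴ = 117.587 W/m², so R = √(5.625×10¹⁷/(4π×117.587)) = 1.95×10⁷ m.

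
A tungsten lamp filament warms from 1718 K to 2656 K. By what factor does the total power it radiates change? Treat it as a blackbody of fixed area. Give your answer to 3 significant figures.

P ∝ T⁴, so P₂/P₁ = (T₂/T₁)⁴ = (2656/1718)⁴ = (1.54598)⁴ = 5.71.

P₂/P₁ ≈ 5.71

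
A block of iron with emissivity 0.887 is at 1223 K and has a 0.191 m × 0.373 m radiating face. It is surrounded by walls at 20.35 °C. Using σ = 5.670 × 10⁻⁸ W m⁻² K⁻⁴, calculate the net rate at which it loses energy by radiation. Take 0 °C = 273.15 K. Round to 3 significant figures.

Surroundings: T = 20.35 °C + 273.15 = 293.50 K.
Area A = 0.191 × 0.373 = 0.071243 m².
Net radiated power P_net = εσA(T⁴ − T₀⁴) = 0.887×5.670×10⁻⁸×0.071243×(1223⁴ − 293.50⁴).
T⁴ − T₀⁴ = 2.23721×10¹² − 7.42049×10⁹ = 2.22979×10¹² K⁴, so P_net = 7.99×10³ W.

Net loss ≈ 7.99×10³ W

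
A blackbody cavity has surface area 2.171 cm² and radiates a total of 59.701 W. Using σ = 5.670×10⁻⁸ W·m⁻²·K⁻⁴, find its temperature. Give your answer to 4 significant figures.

Area A = 2.171 cm² = 2.171×10⁻⁴ m².
P = σAT⁴ ⇒ T = (P/(σA))^(1/4) = (59.701/(5.670×10⁻⁸×2.171×10⁻⁴))^(1/4) = 1484 K.

T ≈ 1484 K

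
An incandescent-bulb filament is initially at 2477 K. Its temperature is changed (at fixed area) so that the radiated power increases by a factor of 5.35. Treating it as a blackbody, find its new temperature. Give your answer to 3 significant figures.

T₂ ≈ 3.77×10³ K

P ∝ T⁴, so T₂/T₁ = (P₂/P₁)^(1/4) = (5.35)^(1/4) = 1.52086.
T₂ = 2477 × 1.52086 = 3.77×10³ K.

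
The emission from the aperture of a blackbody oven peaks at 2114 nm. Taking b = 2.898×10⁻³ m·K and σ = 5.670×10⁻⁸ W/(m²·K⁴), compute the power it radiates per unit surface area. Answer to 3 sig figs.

Wien's law: T = b/λ_max = 2.898×10⁻³/2.114×10⁻⁶ = 1370.86 K.
Then I = σT⁴ = 5.670×10⁻⁸×(1370.86)⁴ = 2.00×10⁵ W/m².

I ≈ 2.00×10⁵ W/m²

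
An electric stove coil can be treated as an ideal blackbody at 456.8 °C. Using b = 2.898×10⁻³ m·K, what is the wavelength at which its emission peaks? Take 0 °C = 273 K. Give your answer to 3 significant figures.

λ_max ≈ 3.97 μm

T = 456.8 °C + 273 = 729.8 K.
Wien's displacement law: λ_max = b/T = (2.898×10⁻³ m·K)/(729.8 K) = 3.971×10⁻⁶ m.
That is 3.97 μm, in the infrared range.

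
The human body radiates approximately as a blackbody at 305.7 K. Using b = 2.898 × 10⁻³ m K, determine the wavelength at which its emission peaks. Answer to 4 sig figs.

λ_max ≈ 9.480 μm

Wien's displacement law: λ_max = b/T = (2.898×10⁻³ m·K)/(305.7 K) = 9.4799×10⁻⁶ m.
That is 9.480 μm, in the infrared range.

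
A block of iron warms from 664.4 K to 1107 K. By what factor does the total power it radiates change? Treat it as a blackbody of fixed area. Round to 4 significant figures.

P₂/P₁ ≈ 7.707

P ∝ T⁴, so P₂/P₁ = (T₂/T₁)⁴ = (1107/664.4)⁴ = (1.66616)⁴ = 7.707.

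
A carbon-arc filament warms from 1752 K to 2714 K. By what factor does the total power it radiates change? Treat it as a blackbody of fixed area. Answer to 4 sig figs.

P ∝ T⁴, so P₂/P₁ = (T₂/T₁)⁴ = (2714/1752)⁴ = (1.54909)⁴ = 5.758.

P₂/P₁ ≈ 5.758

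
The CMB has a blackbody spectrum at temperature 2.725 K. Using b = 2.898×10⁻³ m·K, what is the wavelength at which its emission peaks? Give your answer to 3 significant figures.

λ_max ≈ 1.06 mm

Wien's displacement law: λ_max = b/T = (2.898×10⁻³ m·K)/(2.725 K) = 1.063×10⁻³ m.
That is 1.06 mm, in the microwave range.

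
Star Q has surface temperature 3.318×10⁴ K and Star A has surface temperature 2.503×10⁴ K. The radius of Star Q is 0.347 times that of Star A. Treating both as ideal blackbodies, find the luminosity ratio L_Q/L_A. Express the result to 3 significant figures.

L_Q/L_A ≈ 0.372

L ∝ R²T⁴, so L_Q/L_A = (R_Q/R_A)²(T_Q/T_A)⁴ = (0.347)² × (3.318×10⁴/2.503×10⁴)⁴ = 0.120409 × 3.08789 = 0.372.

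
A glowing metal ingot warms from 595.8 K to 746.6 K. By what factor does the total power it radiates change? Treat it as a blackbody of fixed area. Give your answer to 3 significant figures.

P ∝ T⁴, so P₂/P₁ = (T₂/T₁)⁴ = (746.6/595.8)⁴ = (1.25311)⁴ = 2.47.

P₂/P₁ ≈ 2.47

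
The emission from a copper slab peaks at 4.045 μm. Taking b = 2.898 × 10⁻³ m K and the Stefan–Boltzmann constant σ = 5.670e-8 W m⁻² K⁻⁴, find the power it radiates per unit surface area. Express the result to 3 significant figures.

Wien's law: T = b/λ_max = 2.898×10⁻³/4.045×10⁻⁶ = 716.440 K.
Then I = σT⁴ = 5.670×10⁻⁸×(716.440)⁴ = 1.49×10⁴ W/m².

I ≈ 1.49×10⁴ W/m²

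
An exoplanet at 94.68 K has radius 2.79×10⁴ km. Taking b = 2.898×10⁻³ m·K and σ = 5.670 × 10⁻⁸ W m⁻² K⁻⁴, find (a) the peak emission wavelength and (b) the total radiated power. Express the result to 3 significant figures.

(a) λ_max = b/T = 2.898×10⁻³/94.68 = 3.061×10⁻⁵ m = 30.6 μm.
Surface area A = 4πR² = 4π(2.79×10⁷ m)² = 9.78179×10¹⁵ m².
(b) P = σAT⁴ = 5.670×10⁻⁸×9.78179×10¹⁵×(94.68)⁴ = 4.46×10¹⁶ W.

λ_max ≈ 30.6 μm; P ≈ 4.46×10¹⁶ W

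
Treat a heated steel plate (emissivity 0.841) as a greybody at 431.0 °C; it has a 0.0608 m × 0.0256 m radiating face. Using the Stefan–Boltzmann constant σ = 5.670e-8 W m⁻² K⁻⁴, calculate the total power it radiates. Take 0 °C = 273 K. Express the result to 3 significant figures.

P ≈ 18.2 W

T = 431.0 °C + 273 = 704.0 K.
Area A = 0.0608 × 0.0256 = 1.55648×10⁻³ m².
P = εσAT⁴ = 0.841 × 5.670×10⁻⁸ × 1.55648×10⁻³ × (704.0)⁴ = 18.2 W.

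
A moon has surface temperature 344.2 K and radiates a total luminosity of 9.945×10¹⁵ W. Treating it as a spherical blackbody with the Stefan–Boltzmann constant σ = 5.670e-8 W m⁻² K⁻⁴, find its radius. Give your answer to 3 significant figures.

R ≈ 9.97×10⁵ m

L = 4πR²σT⁴ ⇒ R = √(L/(4πσT⁴)).
σT⁴ = 795.841 W/m², so R = √(9.945×10¹⁵/(4π×795.841)) = 9.97×10⁵ m.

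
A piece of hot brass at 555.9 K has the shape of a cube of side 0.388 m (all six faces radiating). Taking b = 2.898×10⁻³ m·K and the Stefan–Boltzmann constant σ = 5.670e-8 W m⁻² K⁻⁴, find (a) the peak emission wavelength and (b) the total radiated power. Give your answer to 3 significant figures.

(a) λ_max = b/T = 2.898×10⁻³/555.9 = 5.213×10⁻⁶ m = 5.21 μm.
Area A = 6s² = 6×(0.388 m)² = 0.903264 m².
(b) P = σAT⁴ = 5.670×10⁻⁸×0.903264×(555.9)⁴ = 4.89×10³ W.

λ_max ≈ 5.21 μm; P ≈ 4.89×10³ W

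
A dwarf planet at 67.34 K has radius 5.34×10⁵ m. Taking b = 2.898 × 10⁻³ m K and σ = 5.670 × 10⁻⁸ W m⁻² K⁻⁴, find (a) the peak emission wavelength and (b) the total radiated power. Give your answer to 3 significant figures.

(a) λ_max = b/T = 2.898×10⁻³/67.34 = 4.304×10⁻⁵ m = 43.0 μm.
Surface area A = 4πR² = 4π(5.34×10⁵ m)² = 3.58338×10¹² m².
(b) P = σAT⁴ = 5.670×10⁻⁸×3.58338×10¹²×(67.34)⁴ = 4.18×10¹² W.

λ_max ≈ 43.0 μm; P ≈ 4.18×10¹² W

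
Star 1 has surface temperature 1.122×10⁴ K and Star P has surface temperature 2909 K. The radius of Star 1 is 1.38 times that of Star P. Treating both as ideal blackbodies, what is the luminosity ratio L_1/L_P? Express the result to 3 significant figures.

L ∝ R²T⁴, so L_1/L_P = (R_1/R_P)²(T_1/T_P)⁴ = (1.38)² × (1.122×10⁴/2909)⁴ = 1.9044 × 221.308 = 421.

L_1/L_P ≈ 421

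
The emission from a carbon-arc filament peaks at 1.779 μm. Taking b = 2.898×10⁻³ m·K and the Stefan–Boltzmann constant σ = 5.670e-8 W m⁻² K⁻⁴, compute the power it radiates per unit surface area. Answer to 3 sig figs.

I ≈ 3.99×10⁵ W/m²

Wien's law: T = b/λ_max = 2.898×10⁻³/1.779×10⁻⁶ = 1629.01 K.
Then I = σT⁴ = 5.670×10⁻⁸×(1629.01)⁴ = 3.99×10⁵ W/m².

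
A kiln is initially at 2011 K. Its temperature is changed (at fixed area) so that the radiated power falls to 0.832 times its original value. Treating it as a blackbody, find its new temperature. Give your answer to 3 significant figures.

P ∝ T⁴, so T₂/T₁ = (P₂/P₁)^(1/4) = (0.832)^(1/4) = 0.955060.
T₂ = 2011 × 0.955060 = 1.92×10³ K.

T₂ ≈ 1.92×10³ K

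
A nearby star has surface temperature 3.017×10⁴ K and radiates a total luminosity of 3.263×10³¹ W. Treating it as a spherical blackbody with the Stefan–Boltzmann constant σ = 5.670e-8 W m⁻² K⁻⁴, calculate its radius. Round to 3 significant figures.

R ≈ 7.43×10⁹ m

L = 4πR²σT⁴ ⇒ R = √(L/(4πσT⁴)).
σT⁴ = 4.69769×10¹⁰ W/m², so R = √(3.263×10³¹/(4π×4.69769×10¹⁰)) = 7.43×10⁹ m.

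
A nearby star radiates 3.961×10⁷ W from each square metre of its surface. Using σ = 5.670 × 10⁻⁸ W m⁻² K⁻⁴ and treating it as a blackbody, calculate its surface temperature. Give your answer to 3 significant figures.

T ≈ 5.14×10³ K

I = σT⁴, so T = (I/σ)^(1/4) = (3.961×10⁷/(5.670×10⁻⁸))^(1/4) = 5.14×10³ K.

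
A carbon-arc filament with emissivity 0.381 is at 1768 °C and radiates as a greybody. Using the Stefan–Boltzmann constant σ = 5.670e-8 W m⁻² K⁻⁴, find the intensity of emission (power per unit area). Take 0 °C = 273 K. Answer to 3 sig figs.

T = 1768 °C + 273 = 2041 K.
Stefan–Boltzmann: I = εσT⁴ = 0.381 × 5.670×10⁻⁸ × (2041)⁴ = 3.75×10⁵ W/m².

I ≈ 3.75×10⁵ W/m²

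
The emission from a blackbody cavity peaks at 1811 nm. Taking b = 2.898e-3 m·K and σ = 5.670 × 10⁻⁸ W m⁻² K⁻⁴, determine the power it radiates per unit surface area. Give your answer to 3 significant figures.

I ≈ 3.72×10⁵ W/m²

Wien's law: T = b/λ_max = 2.898×10⁻³/1.811×10⁻⁶ = 1600.22 K.
Then I = σT⁴ = 5.670×10⁻⁸×(1600.22)⁴ = 3.72×10⁵ W/m².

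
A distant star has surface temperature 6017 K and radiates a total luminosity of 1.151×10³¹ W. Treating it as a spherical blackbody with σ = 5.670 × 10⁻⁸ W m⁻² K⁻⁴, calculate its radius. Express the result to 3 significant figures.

R ≈ 1.11×10¹¹ m

L = 4πR²σT⁴ ⇒ R = √(L/(4πσT⁴)).
σT⁴ = 7.43196×10⁷ W/m², so R = √(1.151×10³¹/(4π×7.43196×10⁷)) = 1.11×10¹¹ m.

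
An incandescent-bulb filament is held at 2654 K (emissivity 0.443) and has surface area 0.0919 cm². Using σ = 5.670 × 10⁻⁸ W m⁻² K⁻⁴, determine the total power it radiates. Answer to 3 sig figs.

Area A = 0.0919 cm² = 9.19×10⁻⁶ m².
P = εσAT⁴ = 0.443 × 5.670×10⁻⁸ × 9.19×10⁻⁶ × (2654)⁴ = 11.5 W.

P ≈ 11.5 W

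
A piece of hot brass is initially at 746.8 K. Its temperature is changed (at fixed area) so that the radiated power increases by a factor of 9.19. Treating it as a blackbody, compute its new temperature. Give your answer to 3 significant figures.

T₂ ≈ 1.30×10³ K

P ∝ T⁴, so T₂/T₁ = (P₂/P₁)^(1/4) = (9.19)^(1/4) = 1.74112.
T₂ = 746.8 × 1.74112 = 1.30×10³ K.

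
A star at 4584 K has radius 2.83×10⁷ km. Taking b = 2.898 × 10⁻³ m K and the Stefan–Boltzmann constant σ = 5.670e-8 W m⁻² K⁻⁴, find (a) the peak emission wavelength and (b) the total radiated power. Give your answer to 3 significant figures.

(a) λ_max = b/T = 2.898×10⁻³/4584 = 6.322×10⁻⁷ m = 0.632 μm.
Surface area A = 4πR² = 4π(2.83×10¹⁰ m)² = 1.00643×10²² m².
(b) P = σAT⁴ = 5.670×10⁻⁸×1.00643×10²²×(4584)⁴ = 2.52×10²⁹ W.

λ_max ≈ 0.632 μm; P ≈ 2.52×10²⁹ W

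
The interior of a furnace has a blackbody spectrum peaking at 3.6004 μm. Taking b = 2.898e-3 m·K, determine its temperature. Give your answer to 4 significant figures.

Wien's law gives T = b/λ_max = (2.898×10⁻³ m·K)/(3.6004×10⁻⁶ m) = 804.9 K.

T ≈ 804.9 K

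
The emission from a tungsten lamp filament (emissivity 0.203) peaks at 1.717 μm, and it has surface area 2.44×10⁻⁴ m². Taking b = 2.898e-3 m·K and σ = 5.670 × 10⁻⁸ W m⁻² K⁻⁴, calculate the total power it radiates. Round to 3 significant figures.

P ≈ 22.8 W

Wien's law: T = b/λ_max = 2.898×10⁻³/1.717×10⁻⁶ = 1687.83 K.
Area A = 2.44×10⁻⁴ m².
Then P = εσAT⁴ = 0.203×5.670×10⁻⁸×2.44×10⁻⁴×(1687.83)⁴ = 22.8 W.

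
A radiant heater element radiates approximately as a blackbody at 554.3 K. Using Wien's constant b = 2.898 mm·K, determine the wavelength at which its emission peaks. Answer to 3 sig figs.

Wien's displacement law: λ_max = b/T = (2.898×10⁻³ m·K)/(554.3 K) = 5.228×10⁻⁶ m.
That is 5.23 μm, in the infrared range.

λ_max ≈ 5.23 μm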